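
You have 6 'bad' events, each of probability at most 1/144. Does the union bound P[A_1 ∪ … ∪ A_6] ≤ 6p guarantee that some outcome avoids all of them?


Union bound: P[∪_{i=1}^{6} A_i] ≤ Σ_i P[A_i] ≤ 6·p = 6·(1/144) = 1/24.
Numerically: 1/24 ≈ 0.04167.
Is 1/24 < 1? YES.
Since P[∪ A_i] ≤ 1/24 < 1, the complement has P[∩ A_i^c] ≥ 1 − 1/24 = 23/24 > 0, so some outcome avoids every A_i.

6·p = 1/24 ≈ 0.04167; existence CERTIFIED by the union bound.


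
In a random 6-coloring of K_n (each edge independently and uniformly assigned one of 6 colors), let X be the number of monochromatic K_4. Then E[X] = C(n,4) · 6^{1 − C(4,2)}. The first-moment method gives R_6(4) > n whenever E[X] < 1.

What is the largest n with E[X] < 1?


We need C(n, 4) · 6^{1 − 6} < 1, i.e. C(n, 4) < 6^{6 − 1} = 7776.
Check values of n near the boundary:
  n = 19: C(19, 4) = 3876; 3876 < 7776? YES
  n = 20: C(20, 4) = 4845; 4845 < 7776? YES
  n = 21: C(21, 4) = 5985; 5985 < 7776? YES
  n = 22: C(22, 4) = 7315; 7315 < 7776? YES
  n = 23: C(23, 4) = 8855; 8855 < 7776? NO
  n = 24: C(24, 4) = 10626; 10626 < 7776? NO
  n = 25: C(25, 4) = 12650; 12650 < 7776? NO
The largest n with C(n, 4) < 7776 is n = 22 (where E[X] = 7315/7776 ≈ 0.9407). Hence R_6(4) > 22, i.e. R_6(4) ≥ 23.

Largest n = 22; hence R_6(4) > 22.


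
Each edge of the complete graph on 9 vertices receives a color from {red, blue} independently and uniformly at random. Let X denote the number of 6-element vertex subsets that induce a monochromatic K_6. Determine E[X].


Let X = Σ_S X_S over the C(9, 6) = 84 subsets S of size 6, where X_S = 1 if the K_6 on S is monochromatic.
For a fixed S, the K_6 on S has C(6, 2) = 15 edges. P[all 15 edges red] = (1/2)^15, and likewise for blue, so P[monochromatic] = 2·(1/2)^15 = 2^{1 − 15} = 1/16384.
By linearity of expectation: E[X] = C(9, 6) · 2^{1 − 15} = 84 · 1/16384 = 21/4096.
Numerically: E[X] ≈ 0.0051.

E[X] = C(9,6)·2^(1−C(6,2)) = 21/4096 ≈ 0.0051.


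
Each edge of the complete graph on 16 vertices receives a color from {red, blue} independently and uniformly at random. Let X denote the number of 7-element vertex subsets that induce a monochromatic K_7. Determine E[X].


Let X = Σ_S X_S over the C(16, 7) = 11440 subsets S of size 7, where X_S = 1 if the K_7 on S is monochromatic.
For a fixed S, the K_7 on S has C(7, 2) = 21 edges. P[all 21 edges red] = (1/2)^21, and likewise for blue, so P[monochromatic] = 2·(1/2)^21 = 2^{1 − 21} = 1/1048576.
Summing: E[X] = C(16, 7) · 2^{1 − 21} = 11440 · 1/1048576 = 715/65536.
Numerically: E[X] ≈ 0.0109.

E[X] = C(16,7)·2^(1−C(7,2)) = 715/65536 ≈ 0.0109.


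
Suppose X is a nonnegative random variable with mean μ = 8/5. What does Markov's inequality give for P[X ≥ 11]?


μ = E[X] = 8/5, a = 11.
Markov: P[X ≥ 11] ≤ μ/a = (8/5)/11 = 8/55.
Numerically: ≈ 0.145.
(Since a = 11 > μ = 1.600, the bound 8/55 is < 1 and informative.)

P[X ≥ 11] ≤ 8/55 ≈ 0.145.


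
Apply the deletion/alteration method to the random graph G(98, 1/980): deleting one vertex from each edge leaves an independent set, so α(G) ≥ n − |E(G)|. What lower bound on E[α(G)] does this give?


E[|E(G)|] = C(98, 2)·p = 4753 · (1/980) = 97/20.
E[α(G)] ≥ n − E[|E(G)|] = 98 − 97/20 = 1863/20.
Numerically: ≈ 93.150000.
(This is only a lower bound; the true E[α(G)] may be larger.)

E[α(G)] ≥ 1863/20 ≈ 93.150000.


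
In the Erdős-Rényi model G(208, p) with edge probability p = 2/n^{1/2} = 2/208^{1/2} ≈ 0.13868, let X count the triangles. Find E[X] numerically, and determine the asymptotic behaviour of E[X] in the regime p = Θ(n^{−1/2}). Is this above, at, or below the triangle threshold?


Number of potential triangles: C(208, 3) = 1478256.
Each occurs with probability p³ ≈ (0.13868)³ ≈ 2.6668279e-03.
By linearity: E[X] = C(208, 3)·p³ ≈ 1478256 · 2.6668279e-03 ≈ 3942.25429.
Since α = 1/2 < 1, p = c/n^{1/2} ≫ 1/n is above the triangle threshold p ~ 1/n. Asymptotically E[X] ~ (c³/6)·n^{3(1−α)} = (2³/6)·n^{1.5} → ∞; triangles are abundant w.h.p.

E[X] ≈ 3942.25429; in regime p = Θ(1/n^{1/2}) E[X] diverges (above the triangle threshold p ~ 1/n).


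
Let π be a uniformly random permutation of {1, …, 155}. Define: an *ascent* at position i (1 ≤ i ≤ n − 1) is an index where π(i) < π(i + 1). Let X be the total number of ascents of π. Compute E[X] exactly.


Write X = Σ X_I over i = 1, …, 154, with X_I the indicator of one ascent.
There are 154 indicators.
For each fixed i, the pair (π(i), π(i+1)) is a uniformly random ordered pair of distinct values from {1, …, 155}; by symmetry P[π(i) < π(i+1)] = 1/2.
By linearity: E[X] = 154 · (1/2) = (155 − 1) · (1/2) = 77 ≈ 77.0000.

E[X] = 77 = 77.0000.


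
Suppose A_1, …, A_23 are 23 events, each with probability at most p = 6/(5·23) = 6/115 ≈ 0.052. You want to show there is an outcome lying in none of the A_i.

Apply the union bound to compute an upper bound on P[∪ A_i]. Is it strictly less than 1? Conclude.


Union bound: P[∪_{i=1}^{23} A_i] ≤ Σ_i P[A_i] ≤ 23·p = 23·(6/115) = 6/5.
Numerically: 6/5 ≈ 1.200.
Is 6/5 < 1? NO.
Since the bound 6/5 is ≥ 1, the union bound is uninformative here; it does NOT by itself certify existence.

23·p = 6/5 ≈ 1.200; existence NOT certified by the union bound.


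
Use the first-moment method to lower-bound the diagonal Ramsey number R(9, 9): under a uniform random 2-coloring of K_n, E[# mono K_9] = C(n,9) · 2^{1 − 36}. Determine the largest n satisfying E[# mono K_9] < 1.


We need C(n, 9) · 2^{1 − 36} < 1, i.e. C(n, 9) < 2^{36 − 1} = 34359738368.
Check values of n near the boundary:
  n = 62: C(62, 9) = 20286591270; 20286591270 < 34359738368? YES
  n = 63: C(63, 9) = 23667689815; 23667689815 < 34359738368? YES
  n = 64: C(64, 9) = 27540584512; 27540584512 < 34359738368? YES
  n = 65: C(65, 9) = 31966749880; 31966749880 < 34359738368? YES
  n = 66: C(66, 9) = 37014131440; 37014131440 < 34359738368? NO
The largest n with C(n, 9) < 34359738368 is n = 65 (where E[X] = 3995843735/4294967296 ≈ 0.93035). Hence R(9, 9) > 65, i.e. R(9, 9) ≥ 66.

Largest n = 65; hence R(9, 9) > 65.


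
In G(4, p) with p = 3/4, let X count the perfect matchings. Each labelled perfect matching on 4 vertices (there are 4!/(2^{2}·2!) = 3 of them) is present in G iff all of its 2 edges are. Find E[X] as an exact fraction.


K_4 has 4!/(2^{2}·2!) = 3 labelled perfect matchings.
For each such perfect matching H, let X_H = 1 if all 2 edges of H are present in G. Then P[X_H = 1] = p^{2} = (3/4)^{2} = 9/16.
By linearity: E[X] = Σ_H E[X_H] = 3 · p^{2} = 3 · 9/16 = 27/16.
Numerically: E[X] ≈ 1.6875.

E[X] = 3 · (3/4)^{2} = 27/16 ≈ 1.6875.


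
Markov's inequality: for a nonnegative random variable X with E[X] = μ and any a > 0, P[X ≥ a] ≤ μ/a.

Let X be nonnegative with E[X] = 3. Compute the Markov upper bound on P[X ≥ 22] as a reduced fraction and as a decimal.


μ = E[X] = 3, a = 22.
Markov: P[X ≥ 22] ≤ μ/a = (3)/22 = 3/22.
Numerically: ≈ 0.136364.
(Since a = 22 > μ = 3.000000, the bound 3/22 is < 1 and informative.)

P[X ≥ 22] ≤ 3/22 ≈ 0.136364.


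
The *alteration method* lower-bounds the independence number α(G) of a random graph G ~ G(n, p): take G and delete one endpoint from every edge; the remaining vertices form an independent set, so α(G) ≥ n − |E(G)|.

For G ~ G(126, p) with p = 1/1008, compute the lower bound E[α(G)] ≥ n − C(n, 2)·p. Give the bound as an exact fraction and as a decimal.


E[|E(G)|] = C(126, 2)·p = 7875 · (1/1008) = 125/16.
E[α(G)] ≥ n − E[|E(G)|] = 126 − 125/16 = 1891/16.
Numerically: ≈ 118.188.
(This is only a lower bound; the true E[α(G)] may be larger.)

E[α(G)] ≥ 1891/16 ≈ 118.188.


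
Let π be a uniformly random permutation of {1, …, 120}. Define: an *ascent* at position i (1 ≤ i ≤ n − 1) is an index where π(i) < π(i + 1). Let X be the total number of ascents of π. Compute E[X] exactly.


Write X = Σ X_I over i = 1, …, 119, with X_I the indicator of one ascent.
There are 119 indicators.
For each fixed i, the pair (π(i), π(i+1)) is a uniformly random ordered pair of distinct values from {1, …, 120}; by symmetry P[π(i) < π(i+1)] = 1/2.
By linearity: E[X] = 119 · (1/2) = (120 − 1) · (1/2) = 119/2 ≈ 59.50000.

E[X] = 119/2 = 59.50000.


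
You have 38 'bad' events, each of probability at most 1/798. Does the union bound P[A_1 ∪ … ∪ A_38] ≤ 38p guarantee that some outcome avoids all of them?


Union bound: P[∪_{i=1}^{38} A_i] ≤ Σ_i P[A_i] ≤ 38·p = 38·(1/798) = 1/21.
Numerically: 1/21 ≈ 0.04762.
Is 1/21 < 1? YES.
Since P[∪ A_i] ≤ 1/21 < 1, the complement has P[∩ A_i^c] ≥ 1 − 1/21 = 20/21 > 0, so some outcome avoids every A_i.

38·p = 1/21 ≈ 0.04762; existence CERTIFIED by the union bound.


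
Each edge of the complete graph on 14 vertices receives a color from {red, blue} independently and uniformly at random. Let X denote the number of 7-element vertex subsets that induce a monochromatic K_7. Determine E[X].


Let X = Σ_S X_S over the C(14, 7) = 3432 subsets S of size 7, where X_S = 1 if the K_7 on S is monochromatic.
For a fixed S, the K_7 on S has C(7, 2) = 21 edges. P[all 21 edges red] = (1/2)^21, and likewise for blue, so P[monochromatic] = 2·(1/2)^21 = 2^{1 − 21} = 1/1048576.
By linearity: E[X] = C(14, 7) · 2^{1 − 21} = 3432 · 1/1048576 = 429/131072.
Numerically: E[X] ≈ 0.003.

E[X] = C(14,7)·2^(1−C(7,2)) = 429/131072 ≈ 0.003.


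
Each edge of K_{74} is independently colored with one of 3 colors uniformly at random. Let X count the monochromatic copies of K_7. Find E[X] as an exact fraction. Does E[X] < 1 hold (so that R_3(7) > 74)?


E[X] = C(74, 7) · 3^{1 − 21} = 1799579064 · 3^{−20} = 1799579064/3486784401.
As a reduced fraction: E[X] = 599859688/1162261467 ≈ 0.516.
Is E[X] < 1? YES.
Since E[X] < 1, there exists a 3-coloring of K_{74} with no monochromatic K_7; hence R_3(7) > 74.

E[X] = 599859688/1162261467 ≈ 0.516; E[X] < 1, so R_3(7) > 74.


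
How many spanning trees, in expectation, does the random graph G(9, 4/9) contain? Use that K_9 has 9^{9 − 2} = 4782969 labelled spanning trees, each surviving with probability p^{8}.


K_9 has 9^{9 − 2} = 4782969 labelled spanning trees.
For each such spanning tree H, let X_H = 1 if all 8 edges of H are present in G. Then P[X_H = 1] = p^{8} = (4/9)^{8} = 65536/43046721.
Summing the indicators: E[X] = Σ_H E[X_H] = 4782969 · p^{8} = 4782969 · 65536/43046721 = 65536/9.
Numerically: E[X] ≈ 7282.

E[X] = 4782969 · (4/9)^{8} = 65536/9 ≈ 7282.


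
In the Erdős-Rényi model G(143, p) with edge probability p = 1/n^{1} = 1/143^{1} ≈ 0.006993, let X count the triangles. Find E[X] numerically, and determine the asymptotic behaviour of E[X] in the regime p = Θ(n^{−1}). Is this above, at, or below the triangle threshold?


Number of potential triangles: C(143, 3) = 477191.
Each occurs with probability p³ ≈ (0.006993)³ ≈ 3.419731e-07.
By linearity: E[X] = C(143, 3)·p³ ≈ 477191 · 3.419731e-07 ≈ 0.1632.
Here α = 1, so p = 1/n is exactly at the triangle threshold p ~ 1/n. Asymptotically E[X] → c³/6 = 1³/6 = 1/6 ≈ 0.1667, a bounded constant. In this regime the triangle count is asymptotically Poisson(c³/6).

E[X] ≈ 0.1632; in regime p = Θ(1/n^{1}) E[X] stays bounded (at the triangle threshold p ~ 1/n).


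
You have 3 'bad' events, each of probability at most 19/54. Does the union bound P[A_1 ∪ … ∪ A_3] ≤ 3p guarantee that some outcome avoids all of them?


Union bound: P[∪_{i=1}^{3} A_i] ≤ Σ_i P[A_i] ≤ 3·p = 3·(19/54) = 19/18.
Numerically: 19/18 ≈ 1.0556.
Is 19/18 < 1? NO.
Since the bound 19/18 is ≥ 1, the union bound is uninformative here; it does NOT by itself certify existence.

3·p = 19/18 ≈ 1.0556; existence NOT certified by the union bound.


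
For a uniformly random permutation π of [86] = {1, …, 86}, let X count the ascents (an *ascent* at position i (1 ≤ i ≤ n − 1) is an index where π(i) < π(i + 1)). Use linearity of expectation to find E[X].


Write X = Σ X_I over i = 1, …, 85, with X_I the indicator of one ascent.
There are 85 indicators.
For each fixed i, the pair (π(i), π(i+1)) is a uniformly random ordered pair of distinct values from {1, …, 86}; by symmetry P[π(i) < π(i+1)] = 1/2.
By linearity: E[X] = 85 · (1/2) = (86 − 1) · (1/2) = 85/2 ≈ 42.500000.

E[X] = 85/2 = 42.500000.


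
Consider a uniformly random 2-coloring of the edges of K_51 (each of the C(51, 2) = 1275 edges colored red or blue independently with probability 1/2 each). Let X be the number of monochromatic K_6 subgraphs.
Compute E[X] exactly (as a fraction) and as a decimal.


Let X = Σ_S X_S over the C(51, 6) = 18009460 subsets S of size 6, where X_S = 1 if the K_6 on S is monochromatic.
For a fixed S, the K_6 on S has C(6, 2) = 15 edges. P[all 15 edges red] = (1/2)^15, and likewise for blue, so P[monochromatic] = 2·(1/2)^15 = 2^{1 − 15} = 1/16384.
Summing: E[X] = C(51, 6) · 2^{1 − 15} = 18009460 · 1/16384 = 4502365/4096.
Numerically: E[X] ≈ 1099.210205.

E[X] = C(51,6)·2^(1−C(6,2)) = 4502365/4096 ≈ 1099.210205.


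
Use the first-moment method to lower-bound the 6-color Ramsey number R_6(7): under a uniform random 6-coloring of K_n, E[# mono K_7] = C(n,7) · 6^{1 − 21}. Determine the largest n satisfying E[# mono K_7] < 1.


We need C(n, 7) · 6^{1 − 21} < 1, i.e. C(n, 7) < 6^{21 − 1} = 3656158440062976.
Check values of n near the boundary:
  n = 563: C(563, 7) = 3426622515769596; 3426622515769596 < 3656158440062976? YES
  n = 564: C(564, 7) = 3469685994423792; 3469685994423792 < 3656158440062976? YES
  n = 565: C(565, 7) = 3513212521235560; 3513212521235560 < 3656158440062976? YES
  n = 566: C(566, 7) = 3557206237959440; 3557206237959440 < 3656158440062976? YES
  n = 567: C(567, 7) = 3601671315933933; 3601671315933933 < 3656158440062976? YES
  n = 568: C(568, 7) = 3646611956239704; 3646611956239704 < 3656158440062976? YES
  n = 569: C(569, 7) = 3692032389858348; 3692032389858348 < 3656158440062976? NO
The largest n with C(n, 7) < 3656158440062976 is n = 568 (where E[X] = 16882462760369/16926659444736 ≈ 0.9974). Hence R_6(7) > 568, i.e. R_6(7) ≥ 569.

Largest n = 568; hence R_6(7) > 568.


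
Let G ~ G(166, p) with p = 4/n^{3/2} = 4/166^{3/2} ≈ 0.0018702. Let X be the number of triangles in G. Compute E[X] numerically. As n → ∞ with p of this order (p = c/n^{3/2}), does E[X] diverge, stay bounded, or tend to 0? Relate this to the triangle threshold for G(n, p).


Number of potential triangles: C(166, 3) = 748660.
Each occurs with probability p³ ≈ (0.0018702)³ ≈ 6.5417445e-09.
By linearity: E[X] = C(166, 3)·p³ ≈ 748660 · 6.5417445e-09 ≈ 0.00490.
Since α = 3/2 > 1, p = c/n^{3/2} = o(1/n) is below the triangle threshold p ~ 1/n. Asymptotically E[X] ~ (c³/6)·n^{3(1−α)} = (4³/6)·n^{-1.5} → 0, so by Markov's inequality G has no triangles w.h.p.

E[X] ≈ 0.00490; in regime p = Θ(1/n^{3/2}) E[X] tends to 0 (below the triangle threshold p ~ 1/n).


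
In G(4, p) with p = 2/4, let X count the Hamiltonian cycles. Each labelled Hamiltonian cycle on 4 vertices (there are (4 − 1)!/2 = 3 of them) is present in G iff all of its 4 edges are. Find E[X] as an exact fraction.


K_4 has (4 − 1)!/2 = 3 labelled Hamiltonian cycles.
For each such Hamiltonian cycle H, let X_H = 1 if all 4 edges of H are present in G. Then P[X_H = 1] = p^{4} = (1/2)^{4} = 1/16.
By linearity of expectation: E[X] = Σ_H E[X_H] = 3 · p^{4} = 3 · 1/16 = 3/16.
Numerically: E[X] ≈ 0.188.

E[X] = 3 · (1/2)^{4} = 3/16 ≈ 0.188.


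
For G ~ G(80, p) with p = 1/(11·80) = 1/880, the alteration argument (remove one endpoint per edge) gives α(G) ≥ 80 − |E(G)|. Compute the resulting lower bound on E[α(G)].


E[|E(G)|] = C(80, 2)·p = 3160 · (1/880) = 79/22.
E[α(G)] ≥ n − E[|E(G)|] = 80 − 79/22 = 1681/22.
Numerically: ≈ 76.409091.
(This is only a lower bound; the true E[α(G)] may be larger.)

E[α(G)] ≥ 1681/22 ≈ 76.409091.


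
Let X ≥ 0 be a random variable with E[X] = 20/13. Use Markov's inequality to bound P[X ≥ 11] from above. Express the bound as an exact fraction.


μ = E[X] = 20/13, a = 11.
Markov: P[X ≥ 11] ≤ μ/a = (20/13)/11 = 20/143.
Numerically: ≈ 0.13986.
(Since a = 11 > μ = 1.53846, the bound 20/143 is < 1 and informative.)

P[X ≥ 11] ≤ 20/143 ≈ 0.13986.


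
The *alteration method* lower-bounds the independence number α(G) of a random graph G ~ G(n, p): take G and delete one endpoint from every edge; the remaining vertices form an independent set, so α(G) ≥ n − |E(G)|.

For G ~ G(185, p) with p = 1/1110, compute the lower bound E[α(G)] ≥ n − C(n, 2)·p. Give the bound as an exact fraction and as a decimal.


E[|E(G)|] = C(185, 2)·p = 17020 · (1/1110) = 46/3.
E[α(G)] ≥ n − E[|E(G)|] = 185 − 46/3 = 509/3.
Numerically: ≈ 169.667.
(This is only a lower bound; the true E[α(G)] may be larger.)

E[α(G)] ≥ 509/3 ≈ 169.667.


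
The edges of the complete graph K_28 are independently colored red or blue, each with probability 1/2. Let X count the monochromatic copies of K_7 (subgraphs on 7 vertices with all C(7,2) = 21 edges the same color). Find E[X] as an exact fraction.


Let X = Σ_S X_S over the C(28, 7) = 1184040 subsets S of size 7, where X_S = 1 if the K_7 on S is monochromatic.
For a fixed S, the K_7 on S has C(7, 2) = 21 edges. P[all 21 edges red] = (1/2)^21, and likewise for blue, so P[monochromatic] = 2·(1/2)^21 = 2^{1 − 21} = 1/1048576.
By linearity: E[X] = C(28, 7) · 2^{1 − 21} = 1184040 · 1/1048576 = 148005/131072.
Numerically: E[X] ≈ 1.12919.

E[X] = C(28,7)·2^(1−C(7,2)) = 148005/131072 ≈ 1.12919.


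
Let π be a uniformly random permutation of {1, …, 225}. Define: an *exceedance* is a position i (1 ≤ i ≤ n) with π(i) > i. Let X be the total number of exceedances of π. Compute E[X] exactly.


Write X = Σ_{i=1}^{225} X_i, where X_i = 1_{π(i) > i}.
For each fixed i, π(i) is uniform over {1, …, 225} (marginal of a uniform permutation), so P[π(i) > i] = (n − i)/n. Summing: Σ_{i=1}^{225} (n − i)/n = (0 + 1 + … + 224)/225 = 225(225 − 1)/(2·225) = (225 − 1)/2.
Hence E[X] = Σ_{i=1}^{225} (225 − i)/225 = 112 ≈ 112.000000.

E[X] = 112 = 112.000000.


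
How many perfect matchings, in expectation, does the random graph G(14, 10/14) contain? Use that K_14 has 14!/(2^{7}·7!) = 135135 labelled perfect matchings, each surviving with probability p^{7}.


K_14 has 14!/(2^{7}·7!) = 135135 labelled perfect matchings.
For each such perfect matching H, let X_H = 1 if all 7 edges of H are present in G. Then P[X_H = 1] = p^{7} = (5/7)^{7} = 78125/823543.
Summing the indicators: E[X] = Σ_H E[X_H] = 135135 · p^{7} = 135135 · 78125/823543 = 1508203125/117649.
Numerically: E[X] ≈ 12819.5.

E[X] = 135135 · (5/7)^{7} = 1508203125/117649 ≈ 12819.5.


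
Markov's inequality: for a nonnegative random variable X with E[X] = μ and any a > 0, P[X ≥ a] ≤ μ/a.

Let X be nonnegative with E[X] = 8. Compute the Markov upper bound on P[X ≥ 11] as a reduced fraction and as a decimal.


μ = E[X] = 8, a = 11.
Markov: P[X ≥ 11] ≤ μ/a = (8)/11 = 8/11.
Numerically: ≈ 0.727273.
(Since a = 11 > μ = 8.000000, the bound 8/11 is < 1 and informative.)

P[X ≥ 11] ≤ 8/11 ≈ 0.727273.


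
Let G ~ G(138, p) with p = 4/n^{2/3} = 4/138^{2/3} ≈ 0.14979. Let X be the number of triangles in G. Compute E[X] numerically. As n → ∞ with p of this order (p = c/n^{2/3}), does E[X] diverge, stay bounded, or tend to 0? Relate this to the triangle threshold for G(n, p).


Number of potential triangles: C(138, 3) = 428536.
Each occurs with probability p³ ≈ (0.14979)³ ≈ 3.3606385e-03.
By linearity: E[X] = C(138, 3)·p³ ≈ 428536 · 3.3606385e-03 ≈ 1440.15459.
Since α = 2/3 < 1, p = c/n^{2/3} ≫ 1/n is above the triangle threshold p ~ 1/n. Asymptotically E[X] ~ (c³/6)·n^{3(1−α)} = (4³/6)·n^{1} → ∞; triangles are abundant w.h.p.

E[X] ≈ 1440.15459; in regime p = Θ(1/n^{2/3}) E[X] diverges (above the triangle threshold p ~ 1/n).


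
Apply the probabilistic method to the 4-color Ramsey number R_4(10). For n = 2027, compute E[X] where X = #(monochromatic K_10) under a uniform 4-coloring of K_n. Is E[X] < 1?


E[X] = C(2027, 10) · 4^{1 − 45} = 315586117401470604332341335 · 4^{−44} = 315586117401470604332341335/309485009821345068724781056.
As a reduced fraction: E[X] = 315586117401470604332341335/309485009821345068724781056 ≈ 1.020.
Is E[X] < 1? NO.
Since E[X] ≥ 1, the first-moment bound is inconclusive at n = 2027; it does NOT by itself certify R_4(10) > 2027.

E[X] = 315586117401470604332341335/309485009821345068724781056 ≈ 1.020; E[X] ≥ 1; first-moment method inconclusive here.


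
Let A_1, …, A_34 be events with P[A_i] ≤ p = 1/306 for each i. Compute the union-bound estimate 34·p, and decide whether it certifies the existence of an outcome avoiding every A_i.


Union bound: P[∪_{i=1}^{34} A_i] ≤ Σ_i P[A_i] ≤ 34·p = 34·(1/306) = 1/9.
Numerically: 1/9 ≈ 0.1111111.
Is 1/9 < 1? YES.
Since P[∪ A_i] ≤ 1/9 < 1, the complement has P[∩ A_i^c] ≥ 1 − 1/9 = 8/9 > 0, so some outcome avoids every A_i.

34·p = 1/9 ≈ 0.1111111; existence CERTIFIED by the union bound.


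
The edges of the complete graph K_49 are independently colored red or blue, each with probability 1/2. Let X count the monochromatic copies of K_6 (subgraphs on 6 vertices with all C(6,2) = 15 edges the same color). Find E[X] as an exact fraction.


Let X = Σ_S X_S over the C(49, 6) = 13983816 subsets S of size 6, where X_S = 1 if the K_6 on S is monochromatic.
For a fixed S, the K_6 on S has C(6, 2) = 15 edges. P[all 15 edges red] = (1/2)^15, and likewise for blue, so P[monochromatic] = 2·(1/2)^15 = 2^{1 − 15} = 1/16384.
By linearity: E[X] = C(49, 6) · 2^{1 − 15} = 13983816 · 1/16384 = 1747977/2048.
Numerically: E[X] ≈ 853.504.

E[X] = C(49,6)·2^(1−C(6,2)) = 1747977/2048 ≈ 853.504.


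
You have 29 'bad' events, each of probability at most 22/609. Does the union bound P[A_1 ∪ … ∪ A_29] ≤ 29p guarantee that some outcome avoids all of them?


Union bound: P[∪_{i=1}^{29} A_i] ≤ Σ_i P[A_i] ≤ 29·p = 29·(22/609) = 22/21.
Numerically: 22/21 ≈ 1.0476.
Is 22/21 < 1? NO.
Since the bound 22/21 is ≥ 1, the union bound is uninformative here; it does NOT by itself certify existence.

29·p = 22/21 ≈ 1.0476; existence NOT certified by the union bound.


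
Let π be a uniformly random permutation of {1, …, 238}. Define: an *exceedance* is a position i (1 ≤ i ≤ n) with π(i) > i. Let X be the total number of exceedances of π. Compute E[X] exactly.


Write X = Σ_{i=1}^{238} X_i, where X_i = 1_{π(i) > i}.
For each fixed i, π(i) is uniform over {1, …, 238} (marginal of a uniform permutation), so P[π(i) > i] = (n − i)/n. Summing: Σ_{i=1}^{238} (n − i)/n = (0 + 1 + … + 237)/238 = 238(238 − 1)/(2·238) = (238 − 1)/2.
Hence E[X] = Σ_{i=1}^{238} (238 − i)/238 = 237/2 ≈ 118.50000.

E[X] = 237/2 = 118.50000.


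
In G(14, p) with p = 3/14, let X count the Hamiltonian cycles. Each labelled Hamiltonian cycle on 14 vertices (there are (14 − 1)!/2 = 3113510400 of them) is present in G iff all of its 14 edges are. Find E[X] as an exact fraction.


K_14 has (14 − 1)!/2 = 3113510400 labelled Hamiltonian cycles.
For each such Hamiltonian cycle H, let X_H = 1 if all 14 edges of H are present in G. Then P[X_H = 1] = p^{14} = (3/14)^{14} = 4782969/11112006825558016.
By linearity of expectation: E[X] = Σ_H E[X_H] = 3113510400 · p^{14} = 3113510400 · 4782969/11112006825558016 = 4155084744525/3100448333024.
Numerically: E[X] ≈ 1.3402.

E[X] = 3113510400 · (3/14)^{14} = 4155084744525/3100448333024 ≈ 1.3402.


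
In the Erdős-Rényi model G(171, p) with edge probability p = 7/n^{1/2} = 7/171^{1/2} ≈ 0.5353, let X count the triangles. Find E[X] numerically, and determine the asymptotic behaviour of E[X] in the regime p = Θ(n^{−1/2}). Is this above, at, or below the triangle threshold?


Number of potential triangles: C(171, 3) = 818805.
Each occurs with probability p³ ≈ (0.5353)³ ≈ 1.533910e-01.
By linearity: E[X] = C(171, 3)·p³ ≈ 818805 · 1.533910e-01 ≈ 125597.3396.
Since α = 1/2 < 1, p = c/n^{1/2} ≫ 1/n is above the triangle threshold p ~ 1/n. Asymptotically E[X] ~ (c³/6)·n^{3(1−α)} = (7³/6)·n^{1.5} → ∞; triangles are abundant w.h.p.

E[X] ≈ 125597.3396; in regime p = Θ(1/n^{1/2}) E[X] diverges (above the triangle threshold p ~ 1/n).


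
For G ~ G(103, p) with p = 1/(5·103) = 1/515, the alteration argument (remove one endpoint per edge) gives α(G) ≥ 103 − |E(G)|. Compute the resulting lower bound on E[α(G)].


E[|E(G)|] = C(103, 2)·p = 5253 · (1/515) = 51/5.
E[α(G)] ≥ n − E[|E(G)|] = 103 − 51/5 = 464/5.
Numerically: ≈ 92.800.
(This is only a lower bound; the true E[α(G)] may be larger.)

E[α(G)] ≥ 464/5 ≈ 92.800.


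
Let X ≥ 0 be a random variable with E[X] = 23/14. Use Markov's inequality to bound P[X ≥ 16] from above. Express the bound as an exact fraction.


μ = E[X] = 23/14, a = 16.
Markov: P[X ≥ 16] ≤ μ/a = (23/14)/16 = 23/224.
Numerically: ≈ 0.103.
(Since a = 16 > μ = 1.643, the bound 23/224 is < 1 and informative.)

P[X ≥ 16] ≤ 23/224 ≈ 0.103.


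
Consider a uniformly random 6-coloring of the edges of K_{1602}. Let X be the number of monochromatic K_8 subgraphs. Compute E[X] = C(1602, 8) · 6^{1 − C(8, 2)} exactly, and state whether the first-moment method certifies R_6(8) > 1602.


E[X] = C(1602, 8) · 6^{1 − 28} = 1057248389245018627800 · 6^{−27} = 1057248389245018627800/1023490369077469249536.
As a reduced fraction: E[X] = 14684005406180814275/14215144014964850688 ≈ 1.032983.
Is E[X] < 1? NO.
Since E[X] ≥ 1, the first-moment bound is inconclusive at n = 1602; it does NOT by itself certify R_6(8) > 1602.

E[X] = 14684005406180814275/14215144014964850688 ≈ 1.032983; E[X] ≥ 1; first-moment method inconclusive here.


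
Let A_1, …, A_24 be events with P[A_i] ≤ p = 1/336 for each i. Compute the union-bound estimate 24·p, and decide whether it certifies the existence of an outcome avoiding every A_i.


Union bound: P[∪_{i=1}^{24} A_i] ≤ Σ_i P[A_i] ≤ 24·p = 24·(1/336) = 1/14.
Numerically: 1/14 ≈ 0.0714286.
Is 1/14 < 1? YES.
Since P[∪ A_i] ≤ 1/14 < 1, the complement has P[∩ A_i^c] ≥ 1 − 1/14 = 13/14 > 0, so some outcome avoids every A_i.

24·p = 1/14 ≈ 0.0714286; existence CERTIFIED by the union bound.


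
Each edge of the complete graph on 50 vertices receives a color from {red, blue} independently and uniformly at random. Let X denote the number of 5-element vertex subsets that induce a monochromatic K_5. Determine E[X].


Let X = Σ_S X_S over the C(50, 5) = 2118760 subsets S of size 5, where X_S = 1 if the K_5 on S is monochromatic.
For a fixed S, the K_5 on S has C(5, 2) = 10 edges. P[all 10 edges red] = (1/2)^10, and likewise for blue, so P[monochromatic] = 2·(1/2)^10 = 2^{1 − 10} = 1/512.
Summing: E[X] = C(50, 5) · 2^{1 − 10} = 2118760 · 1/512 = 264845/64.
Numerically: E[X] ≈ 4138.20312.

E[X] = C(50,5)·2^(1−C(5,2)) = 264845/64 ≈ 4138.20312.


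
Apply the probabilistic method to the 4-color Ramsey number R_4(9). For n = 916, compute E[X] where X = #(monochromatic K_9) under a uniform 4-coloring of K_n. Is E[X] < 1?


E[X] = C(916, 9) · 4^{1 − 36} = 1202748565202942340440 · 4^{−35} = 1202748565202942340440/1180591620717411303424.
As a reduced fraction: E[X] = 150343570650367792555/147573952589676412928 ≈ 1.0188.
Is E[X] < 1? NO.
Since E[X] ≥ 1, the first-moment bound is inconclusive at n = 916; it does NOT by itself certify R_4(9) > 916.

E[X] = 150343570650367792555/147573952589676412928 ≈ 1.0188; E[X] ≥ 1; first-moment method inconclusive here.


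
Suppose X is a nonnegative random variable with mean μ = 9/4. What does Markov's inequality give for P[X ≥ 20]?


μ = E[X] = 9/4, a = 20.
Markov: P[X ≥ 20] ≤ μ/a = (9/4)/20 = 9/80.
Numerically: ≈ 0.113.
(Since a = 20 > μ = 2.250, the bound 9/80 is < 1 and informative.)

P[X ≥ 20] ≤ 9/80 ≈ 0.113.


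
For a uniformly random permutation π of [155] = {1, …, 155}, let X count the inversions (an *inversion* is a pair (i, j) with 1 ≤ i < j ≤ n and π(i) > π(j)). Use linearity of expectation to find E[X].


Write X = Σ X_I over the C(155, 2) = 11935 pairs i < j, with X_I the indicator of one inversion.
There are 11935 indicators.
For each fixed pair i < j, the values π(i) and π(j) are two distinct elements of {1, …, 155} in uniformly random order; by symmetry P[π(i) > π(j)] = 1/2.
By linearity: E[X] = 11935 · (1/2) = C(155, 2) · (1/2) = 11935/2 = 11935/2 ≈ 5967.500.

E[X] = 11935/2 = 5967.500.


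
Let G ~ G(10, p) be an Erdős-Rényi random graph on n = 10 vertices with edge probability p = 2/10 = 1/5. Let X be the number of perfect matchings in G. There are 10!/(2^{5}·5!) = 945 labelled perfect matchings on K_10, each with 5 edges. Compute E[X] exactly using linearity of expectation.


K_10 has 10!/(2^{5}·5!) = 945 labelled perfect matchings.
For each such perfect matching H, let X_H = 1 if all 5 edges of H are present in G. Then P[X_H = 1] = p^{5} = (1/5)^{5} = 1/3125.
By linearity: E[X] = Σ_H E[X_H] = 945 · p^{5} = 945 · 1/3125 = 189/625.
Numerically: E[X] ≈ 0.302.

E[X] = 945 · (1/5)^{5} = 189/625 ≈ 0.302.


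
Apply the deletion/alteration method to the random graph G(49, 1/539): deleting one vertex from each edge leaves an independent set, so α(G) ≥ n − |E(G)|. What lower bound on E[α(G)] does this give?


E[|E(G)|] = C(49, 2)·p = 1176 · (1/539) = 24/11.
E[α(G)] ≥ n − E[|E(G)|] = 49 − 24/11 = 515/11.
Numerically: ≈ 46.818.
(This is only a lower bound; the true E[α(G)] may be larger.)

E[α(G)] ≥ 515/11 ≈ 46.818.


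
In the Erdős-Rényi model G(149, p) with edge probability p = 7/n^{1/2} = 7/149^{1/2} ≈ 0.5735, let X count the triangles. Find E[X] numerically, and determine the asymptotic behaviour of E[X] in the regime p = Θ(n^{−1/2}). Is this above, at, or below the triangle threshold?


Number of potential triangles: C(149, 3) = 540274.
Each occurs with probability p³ ≈ (0.5735)³ ≈ 1.885883e-01.
By linearity: E[X] = C(149, 3)·p³ ≈ 540274 · 1.885883e-01 ≈ 101889.3486.
Since α = 1/2 < 1, p = c/n^{1/2} ≫ 1/n is above the triangle threshold p ~ 1/n. Asymptotically E[X] ~ (c³/6)·n^{3(1−α)} = (7³/6)·n^{1.5} → ∞; triangles are abundant w.h.p.

E[X] ≈ 101889.3486; in regime p = Θ(1/n^{1/2}) E[X] diverges (above the triangle threshold p ~ 1/n).


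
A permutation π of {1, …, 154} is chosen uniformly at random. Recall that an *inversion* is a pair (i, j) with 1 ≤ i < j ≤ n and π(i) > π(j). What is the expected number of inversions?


Write X = Σ X_I over the C(154, 2) = 11781 pairs i < j, with X_I the indicator of one inversion.
There are 11781 indicators.
For each fixed pair i < j, the values π(i) and π(j) are two distinct elements of {1, …, 154} in uniformly random order; by symmetry P[π(i) > π(j)] = 1/2.
By linearity: E[X] = 11781 · (1/2) = C(154, 2) · (1/2) = 11781/2 = 11781/2 ≈ 5890.500000.

E[X] = 11781/2 = 5890.500000.


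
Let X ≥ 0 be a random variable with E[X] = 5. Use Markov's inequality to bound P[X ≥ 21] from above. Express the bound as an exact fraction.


μ = E[X] = 5, a = 21.
Markov: P[X ≥ 21] ≤ μ/a = (5)/21 = 5/21.
Numerically: ≈ 0.238095.
(Since a = 21 > μ = 5.000000, the bound 5/21 is < 1 and informative.)

P[X ≥ 21] ≤ 5/21 ≈ 0.238095.


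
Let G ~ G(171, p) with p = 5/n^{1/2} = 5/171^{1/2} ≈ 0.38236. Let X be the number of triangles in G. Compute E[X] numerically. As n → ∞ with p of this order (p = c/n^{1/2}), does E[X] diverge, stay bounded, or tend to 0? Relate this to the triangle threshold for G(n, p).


Number of potential triangles: C(171, 3) = 818805.
Each occurs with probability p³ ≈ (0.38236)³ ≈ 5.5900520e-02.
By linearity: E[X] = C(171, 3)·p³ ≈ 818805 · 5.5900520e-02 ≈ 45771.62524.
Since α = 1/2 < 1, p = c/n^{1/2} ≫ 1/n is above the triangle threshold p ~ 1/n. Asymptotically E[X] ~ (c³/6)·n^{3(1−α)} = (5³/6)·n^{1.5} → ∞; triangles are abundant w.h.p.

E[X] ≈ 45771.62524; in regime p = Θ(1/n^{1/2}) E[X] diverges (above the triangle threshold p ~ 1/n).


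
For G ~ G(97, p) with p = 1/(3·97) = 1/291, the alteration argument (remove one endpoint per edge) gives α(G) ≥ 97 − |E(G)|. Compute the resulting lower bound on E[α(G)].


E[|E(G)|] = C(97, 2)·p = 4656 · (1/291) = 16.
E[α(G)] ≥ n − E[|E(G)|] = 97 − 16 = 81.
Numerically: ≈ 81.00000.
(This is only a lower bound; the true E[α(G)] may be larger.)

E[α(G)] ≥ 81 ≈ 81.00000.


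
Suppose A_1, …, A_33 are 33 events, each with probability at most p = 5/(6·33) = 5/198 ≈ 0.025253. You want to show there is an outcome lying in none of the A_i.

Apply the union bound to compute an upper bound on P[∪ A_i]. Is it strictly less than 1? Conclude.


Union bound: P[∪_{i=1}^{33} A_i] ≤ Σ_i P[A_i] ≤ 33·p = 33·(5/198) = 5/6.
Numerically: 5/6 ≈ 0.833333.
Is 5/6 < 1? YES.
Since P[∪ A_i] ≤ 5/6 < 1, the complement has P[∩ A_i^c] ≥ 1 − 5/6 = 1/6 > 0, so some outcome avoids every A_i.

33·p = 5/6 ≈ 0.833333; existence CERTIFIED by the union bound.


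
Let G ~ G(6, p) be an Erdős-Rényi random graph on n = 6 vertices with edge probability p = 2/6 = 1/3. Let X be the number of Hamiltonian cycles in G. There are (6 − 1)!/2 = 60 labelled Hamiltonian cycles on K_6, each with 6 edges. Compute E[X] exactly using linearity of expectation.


K_6 has (6 − 1)!/2 = 60 labelled Hamiltonian cycles.
For each such Hamiltonian cycle H, let X_H = 1 if all 6 edges of H are present in G. Then P[X_H = 1] = p^{6} = (1/3)^{6} = 1/729.
By linearity: E[X] = Σ_H E[X_H] = 60 · p^{6} = 60 · 1/729 = 20/243.
Numerically: E[X] ≈ 0.0823.

E[X] = 60 · (1/3)^{6} = 20/243 ≈ 0.0823.


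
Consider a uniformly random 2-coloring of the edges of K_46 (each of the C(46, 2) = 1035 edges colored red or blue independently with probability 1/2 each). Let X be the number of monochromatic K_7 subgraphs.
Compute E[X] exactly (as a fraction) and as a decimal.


Let X = Σ_S X_S over the C(46, 7) = 53524680 subsets S of size 7, where X_S = 1 if the K_7 on S is monochromatic.
For a fixed S, the K_7 on S has C(7, 2) = 21 edges. P[all 21 edges red] = (1/2)^21, and likewise for blue, so P[monochromatic] = 2·(1/2)^21 = 2^{1 − 21} = 1/1048576.
By linearity of expectation: E[X] = C(46, 7) · 2^{1 − 21} = 53524680 · 1/1048576 = 6690585/131072.
Numerically: E[X] ≈ 51.0451.

E[X] = C(46,7)·2^(1−C(7,2)) = 6690585/131072 ≈ 51.0451.


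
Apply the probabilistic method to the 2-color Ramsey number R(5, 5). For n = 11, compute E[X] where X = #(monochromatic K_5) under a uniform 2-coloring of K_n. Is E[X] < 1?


E[X] = C(11, 5) · 2^{1 − 10} = 462 · 2^{−9} = 462/512.
As a reduced fraction: E[X] = 231/256 ≈ 0.902344.
Is E[X] < 1? YES.
Since E[X] < 1, there exists a 2-coloring of K_{11} with no monochromatic K_5; hence R(5, 5) > 11.

E[X] = 231/256 ≈ 0.902344; E[X] < 1, so R(5, 5) > 11.


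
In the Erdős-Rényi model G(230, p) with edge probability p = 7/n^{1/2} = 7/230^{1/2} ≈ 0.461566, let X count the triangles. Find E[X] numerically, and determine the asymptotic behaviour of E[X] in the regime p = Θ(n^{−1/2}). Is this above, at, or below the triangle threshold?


Number of potential triangles: C(230, 3) = 2001460.
Each occurs with probability p³ ≈ (0.461566)³ ≈ 9.83336967e-02.
By linearity: E[X] = C(230, 3)·p³ ≈ 2001460 · 9.83336967e-02 ≈ 196810.960567.
Since α = 1/2 < 1, p = c/n^{1/2} ≫ 1/n is above the triangle threshold p ~ 1/n. Asymptotically E[X] ~ (c³/6)·n^{3(1−α)} = (7³/6)·n^{1.5} → ∞; triangles are abundant w.h.p.

E[X] ≈ 196810.960567; in regime p = Θ(1/n^{1/2}) E[X] diverges (above the triangle threshold p ~ 1/n).


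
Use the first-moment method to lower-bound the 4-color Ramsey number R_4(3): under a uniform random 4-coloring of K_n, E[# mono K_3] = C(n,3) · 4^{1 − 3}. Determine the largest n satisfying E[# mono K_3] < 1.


We need C(n, 3) · 4^{1 − 3} < 1, i.e. C(n, 3) < 4^{3 − 1} = 16.
Check values of n near the boundary:
  n = 4: C(4, 3) = 4; 4 < 16? YES
  n = 5: C(5, 3) = 10; 10 < 16? YES
  n = 6: C(6, 3) = 20; 20 < 16? NO
  n = 7: C(7, 3) = 35; 35 < 16? NO
  n = 8: C(8, 3) = 56; 56 < 16? NO
The largest n with C(n, 3) < 16 is n = 5 (where E[X] = 5/8 ≈ 0.625000). Hence R_4(3) > 5, i.e. R_4(3) ≥ 6.

Largest n = 5; hence R_4(3) > 5.


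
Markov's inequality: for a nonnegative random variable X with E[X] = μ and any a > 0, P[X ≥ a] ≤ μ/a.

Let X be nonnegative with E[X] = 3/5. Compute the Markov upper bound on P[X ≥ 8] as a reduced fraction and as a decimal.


μ = E[X] = 3/5, a = 8.
Markov: P[X ≥ 8] ≤ μ/a = (3/5)/8 = 3/40.
Numerically: ≈ 0.075.
(Since a = 8 > μ = 0.600, the bound 3/40 is < 1 and informative.)

P[X ≥ 8] ≤ 3/40 ≈ 0.075.


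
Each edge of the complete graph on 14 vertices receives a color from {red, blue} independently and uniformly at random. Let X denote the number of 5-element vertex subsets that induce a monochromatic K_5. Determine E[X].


Let X = Σ_S X_S over the C(14, 5) = 2002 subsets S of size 5, where X_S = 1 if the K_5 on S is monochromatic.
For a fixed S, the K_5 on S has C(5, 2) = 10 edges. P[all 10 edges red] = (1/2)^10, and likewise for blue, so P[monochromatic] = 2·(1/2)^10 = 2^{1 − 10} = 1/512.
By linearity: E[X] = C(14, 5) · 2^{1 − 10} = 2002 · 1/512 = 1001/256.
Numerically: E[X] ≈ 3.910156.

E[X] = C(14,5)·2^(1−C(5,2)) = 1001/256 ≈ 3.910156.


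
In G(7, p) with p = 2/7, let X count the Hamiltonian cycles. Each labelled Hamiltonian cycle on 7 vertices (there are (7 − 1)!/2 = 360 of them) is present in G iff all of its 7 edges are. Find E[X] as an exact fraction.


K_7 has (7 − 1)!/2 = 360 labelled Hamiltonian cycles.
For each such Hamiltonian cycle H, let X_H = 1 if all 7 edges of H are present in G. Then P[X_H = 1] = p^{7} = (2/7)^{7} = 128/823543.
Summing the indicators: E[X] = Σ_H E[X_H] = 360 · p^{7} = 360 · 128/823543 = 46080/823543.
Numerically: E[X] ≈ 0.056.

E[X] = 360 · (2/7)^{7} = 46080/823543 ≈ 0.056.


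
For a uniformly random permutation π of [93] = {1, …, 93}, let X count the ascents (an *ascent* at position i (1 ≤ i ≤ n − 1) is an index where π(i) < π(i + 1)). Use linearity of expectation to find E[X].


Write X = Σ X_I over i = 1, …, 92, with X_I the indicator of one ascent.
There are 92 indicators.
For each fixed i, the pair (π(i), π(i+1)) is a uniformly random ordered pair of distinct values from {1, …, 93}; by symmetry P[π(i) < π(i+1)] = 1/2.
By linearity: E[X] = 92 · (1/2) = (93 − 1) · (1/2) = 46 ≈ 46.0000.

E[X] = 46 = 46.0000.


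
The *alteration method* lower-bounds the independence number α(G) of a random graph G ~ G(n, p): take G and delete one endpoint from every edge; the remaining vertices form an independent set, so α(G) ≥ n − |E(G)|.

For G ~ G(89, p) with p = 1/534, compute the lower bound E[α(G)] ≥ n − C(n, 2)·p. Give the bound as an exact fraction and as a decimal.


E[|E(G)|] = C(89, 2)·p = 3916 · (1/534) = 22/3.
E[α(G)] ≥ n − E[|E(G)|] = 89 − 22/3 = 245/3.
Numerically: ≈ 81.666667.
(This is only a lower bound; the true E[α(G)] may be larger.)

E[α(G)] ≥ 245/3 ≈ 81.666667.


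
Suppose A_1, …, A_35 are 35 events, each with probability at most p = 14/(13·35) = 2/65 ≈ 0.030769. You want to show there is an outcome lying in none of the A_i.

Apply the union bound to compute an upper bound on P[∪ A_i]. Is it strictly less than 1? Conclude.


Union bound: P[∪_{i=1}^{35} A_i] ≤ Σ_i P[A_i] ≤ 35·p = 35·(2/65) = 14/13.
Numerically: 14/13 ≈ 1.076923.
Is 14/13 < 1? NO.
Since the bound 14/13 is ≥ 1, the union bound is uninformative here; it does NOT by itself certify existence.

35·p = 14/13 ≈ 1.076923; existence NOT certified by the union bound.
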